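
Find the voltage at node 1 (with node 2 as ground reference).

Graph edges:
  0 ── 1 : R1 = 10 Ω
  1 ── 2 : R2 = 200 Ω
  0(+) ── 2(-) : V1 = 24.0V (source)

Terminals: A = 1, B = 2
Nodal analysis, taking node 2 as the 0 V reference.
Source V1 fixes V_0 = 24 V.
KCL at each unknown node (sum of currents leaving = 0; resistances in Ω):
  Node 1: (V_1 - 24)/10 + (V_1 - 0)/200 = 0
Collecting terms: 0.105 × V_1 = 2.4  =>  V_1 = 22.86 V
The requested potential is V_1 = 22.86 V.

Final answer: V_1 = 22.86 V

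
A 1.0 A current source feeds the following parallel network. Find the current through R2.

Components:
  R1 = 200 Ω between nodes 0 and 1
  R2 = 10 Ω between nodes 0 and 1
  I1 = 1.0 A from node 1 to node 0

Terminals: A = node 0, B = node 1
All resistors sit directly between nodes 0 and 1, so they are in parallel and share one voltage V; the full source current 1 A splits among them.
1/R_par = 1/200 + 1/10 = 0.105 S  =>  R_par = 9.524 Ω
V = I × R_par = 1 × 9.524 = 9.524 V
I_R2 = V/R2 = 9.524/10 = 0.9524 A

Final answer: 0.9524 A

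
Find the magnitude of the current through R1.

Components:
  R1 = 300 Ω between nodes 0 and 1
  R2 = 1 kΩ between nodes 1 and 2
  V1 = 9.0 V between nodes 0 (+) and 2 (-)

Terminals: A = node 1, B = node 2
Nodal analysis, taking node 2 as the 0 V reference.
Source V1 fixes V_0 = 9 V.
KCL at each unknown node (sum of currents leaving = 0; resistances in Ω):
  Node 1: (V_1 - 9)/300 + (V_1 - 0)/1000 = 0
Collecting terms: 0.004333 × V_1 = 0.03  =>  V_1 = 6.923 V
I_R1 = (V_0 - V_1)/R1 = (9 - 6.923)/300 = 0.006923 A
|I_R1| = 0.006923 A

Final answer: |I_R1| = 0.006923 A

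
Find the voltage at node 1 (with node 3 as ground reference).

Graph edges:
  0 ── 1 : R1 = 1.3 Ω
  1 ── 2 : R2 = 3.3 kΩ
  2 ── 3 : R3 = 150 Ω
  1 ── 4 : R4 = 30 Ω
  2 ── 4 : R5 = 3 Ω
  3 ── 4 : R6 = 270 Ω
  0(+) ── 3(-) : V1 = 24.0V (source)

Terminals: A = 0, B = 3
Nodal analysis, taking node 3 as the 0 V reference.
Source V1 fixes V_0 = 24 V.
KCL at each unknown node (sum of currents leaving = 0; resistances in Ω):
  Node 1: (V_1 - 24)/1.3 + (V_1 - V_2)/3300 + (V_1 - V_4)/30 = 0
  Node 2: (V_2 - V_1)/3300 + (V_2 - 0)/150 + (V_2 - V_4)/3 = 0
  Node 4: (V_4 - V_1)/30 + (V_4 - V_2)/3 + (V_4 - 0)/270 = 0
Collecting terms (coefficients in siemens):
  0.8029·V_1 - 0.000303·V_2 - 0.03333·V_4 = 18.46
  0.3403·V_2 - 0.000303·V_1 - 0.3333·V_4 = 0
  0.3704·V_4 - 0.03333·V_1 - 0.3333·V_2 = 0
Solving these 3 simultaneous equations (Gaussian elimination) gives:
  V_1 = 23.76 V, V_2 = 17.86 V, V_4 = 18.21 V
The requested potential is V_1 = 23.76 V.

Final answer: V_1 = 23.76 V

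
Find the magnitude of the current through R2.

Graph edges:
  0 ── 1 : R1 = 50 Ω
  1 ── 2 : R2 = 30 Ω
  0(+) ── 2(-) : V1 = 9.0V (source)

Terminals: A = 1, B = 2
Nodal analysis, taking node 2 as the 0 V reference.
Source V1 fixes V_0 = 9 V.
KCL at each unknown node (sum of currents leaving = 0; resistances in Ω):
  Node 1: (V_1 - 9)/50 + (V_1 - 0)/30 = 0
Collecting terms: 0.05333 × V_1 = 0.18  =>  V_1 = 3.375 V
I_R2 = (V_1 - V_2)/R2 = (3.375 - 0)/30 = 0.1125 A
|I_R2| = 0.1125 A

Final answer: |I_R2| = 0.1125 A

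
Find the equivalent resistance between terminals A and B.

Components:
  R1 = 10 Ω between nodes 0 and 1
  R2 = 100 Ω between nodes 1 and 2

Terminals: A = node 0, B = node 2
Reduce the network between node 0 (A) and node 2 (B) by series/parallel combination:
  Rs1 = R1 + R2 (series, joined only at node 1) = 10 + 100 = 110 Ω
R_eq = 110 Ω

Final answer: 110 Ω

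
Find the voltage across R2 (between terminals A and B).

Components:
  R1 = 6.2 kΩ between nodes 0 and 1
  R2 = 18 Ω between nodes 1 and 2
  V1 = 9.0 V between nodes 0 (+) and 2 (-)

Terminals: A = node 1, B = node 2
R1 and R2 are in series across V1 (node 0 → node 1 → node 2), and the output A–B is taken across R2, so this is a voltage divider.
Series current: I = V1/(R1 + R2) = 9/(6200 + 18) = 9/6218 = 0.001447 A
V_R2 = I × R2 = V1 × R2/(R1 + R2) = 9 × 18/6218 = 0.02605 V

Final answer: 0.02605 V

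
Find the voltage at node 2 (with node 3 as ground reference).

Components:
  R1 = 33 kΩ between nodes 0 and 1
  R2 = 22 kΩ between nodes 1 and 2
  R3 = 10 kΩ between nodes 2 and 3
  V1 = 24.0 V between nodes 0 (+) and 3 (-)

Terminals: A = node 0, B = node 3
Nodal analysis, taking node 3 as the 0 V reference.
Source V1 fixes V_0 = 24 V.
KCL at each unknown node (sum of currents leaving = 0; resistances in Ω):
  Node 1: (V_1 - 24)/33000 + (V_1 - V_2)/22000 = 0
  Node 2: (V_2 - V_1)/22000 + (V_2 - 0)/10000 = 0
Collecting terms (coefficients in siemens):
  0.00007576·V_1 - 0.00004545·V_2 = 0.0007273
  0.0001455·V_2 - 0.00004545·V_1 = 0
Determinant D = (0.00007576)(0.0001455) - (-0.00004545)(-0.00004545) = 0.000000008953
V_1 = [(0.0007273)(0.0001455) - (-0.00004545)(0)]/D = 11.82 V
V_2 = [(0.00007576)(0) - (0.0007273)(-0.00004545)]/D = 3.692 V
The requested potential is V_2 = 3.692 V.

Final answer: V_2 = 3.692 V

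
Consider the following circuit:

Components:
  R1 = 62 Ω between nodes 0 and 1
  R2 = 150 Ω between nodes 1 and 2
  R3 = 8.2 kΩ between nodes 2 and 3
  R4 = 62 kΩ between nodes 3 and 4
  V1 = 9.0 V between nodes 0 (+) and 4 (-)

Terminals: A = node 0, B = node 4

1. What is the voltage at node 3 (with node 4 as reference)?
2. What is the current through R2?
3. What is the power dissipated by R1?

Nodal analysis, taking node 4 as the 0 V reference.
Source V1 fixes V_0 = 9 V.
KCL at each unknown node (sum of currents leaving = 0; resistances in Ω):
  Node 1: (V_1 - 9)/62 + (V_1 - V_2)/150 = 0
  Node 2: (V_2 - V_1)/150 + (V_2 - V_3)/8200 = 0
  Node 3: (V_3 - V_2)/8200 + (V_3 - 0)/62000 = 0
Collecting terms (coefficients in siemens):
  0.0228·V_1 - 0.006667·V_2 = 0.1452
  0.006789·V_2 - 0.006667·V_1 - 0.000122·V_3 = 0
  0.0001381·V_3 - 0.000122·V_2 = 0
Solving these 3 simultaneous equations (Gaussian elimination) gives:
  V_1 = 8.992 V, V_2 = 8.973 V, V_3 = 7.925 V
Part 1:
  Read off the nodal solution: V_3 = 7.925 V
Part 2:
  I_R2 = (V_1 - V_2)/R2 = (8.992 - 8.973)/150 = 0.0001278 A
  Magnitude: I_R2 = 0.0001278 A
Part 3:
  I_R1 = (V_0 - V_1)/R1 = (9 - 8.992)/62 = 0.0001278 A
  P_R1 = I_R1² × R1 = (0.0001278)² × 62 = 0.000001013 W

Final answers:
1. V_3 = 7.925 V
2. I_R2 = 0.0001278 A
3. P_R1 = 1.013e-06 W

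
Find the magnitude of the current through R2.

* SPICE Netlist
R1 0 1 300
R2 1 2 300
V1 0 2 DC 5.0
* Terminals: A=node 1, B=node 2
Nodal analysis, taking node 2 as the 0 V reference.
Source V1 fixes V_0 = 5 V.
KCL at each unknown node (sum of currents leaving = 0; resistances in Ω):
  Node 1: (V_1 - 5)/300 + (V_1 - 0)/300 = 0
Collecting terms: 0.006667 × V_1 = 0.01667  =>  V_1 = 2.5 V
I_R2 = (V_1 - V_2)/R2 = (2.5 - 0)/300 = 0.008333 A
|I_R2| = 0.008333 A

Final answer: |I_R2| = 0.008333 A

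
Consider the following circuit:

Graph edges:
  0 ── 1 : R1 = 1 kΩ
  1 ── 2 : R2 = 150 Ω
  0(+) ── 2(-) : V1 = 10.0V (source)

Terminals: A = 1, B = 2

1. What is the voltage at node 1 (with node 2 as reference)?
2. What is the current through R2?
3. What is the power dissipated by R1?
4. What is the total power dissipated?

Nodal analysis, taking node 2 as the 0 V reference.
Source V1 fixes V_0 = 10 V.
KCL at each unknown node (sum of currents leaving = 0; resistances in Ω):
  Node 1: (V_1 - 10)/1000 + (V_1 - 0)/150 = 0
Collecting terms: 0.007667 × V_1 = 0.01  =>  V_1 = 1.304 V
Part 1:
  Read off the nodal solution: V_1 = 1.304 V
Part 2:
  I_R2 = (V_1 - V_2)/R2 = (1.304 - 0)/150 = 0.008696 A
  Magnitude: I_R2 = 0.008696 A
Part 3:
  I_R1 = (V_0 - V_1)/R1 = (10 - 1.304)/1000 = 0.008696 A
  P_R1 = I_R1² × R1 = (0.008696)² × 1000 = 0.07561 W
Part 4:
  Power in each resistor, P = (ΔV)²/R:
    P_R1 = (10 - 1.304)²/1000 = 0.07561 W
    P_R2 = (1.304 - 0)²/150 = 0.01134 W
  P_total = P_R1 + P_R2 = 0.08696 W

Final answers:
1. V_1 = 1.304 V
2. I_R2 = 0.008696 A
3. P_R1 = 0.07561 W
4. P_total = 0.08696 W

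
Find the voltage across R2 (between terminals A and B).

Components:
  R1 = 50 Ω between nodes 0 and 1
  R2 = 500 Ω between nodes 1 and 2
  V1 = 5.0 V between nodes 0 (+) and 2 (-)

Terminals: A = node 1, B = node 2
R1 and R2 are in series across V1 (node 0 → node 1 → node 2), and the output A–B is taken across R2, so this is a voltage divider.
Series current: I = V1/(R1 + R2) = 5/(50 + 500) = 5/550 = 0.009091 A
V_R2 = I × R2 = V1 × R2/(R1 + R2) = 5 × 500/550 = 4.545 V

Final answer: 4.545 V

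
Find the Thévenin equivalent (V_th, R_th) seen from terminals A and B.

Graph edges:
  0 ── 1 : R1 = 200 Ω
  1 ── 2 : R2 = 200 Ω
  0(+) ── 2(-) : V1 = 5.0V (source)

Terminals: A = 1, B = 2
Step 1 — V_th is the open-circuit voltage V_A - V_B (nothing connected across the terminals).
Nodal analysis, taking node 2 as the 0 V reference.
Source V1 fixes V_0 = 5 V.
KCL at each unknown node (sum of currents leaving = 0; resistances in Ω):
  Node 1: (V_1 - 5)/200 + (V_1 - 0)/200 = 0
Collecting terms: 0.01 × V_1 = 0.025  =>  V_1 = 2.5 V
V_th = V_1 - V_2 = 2.5 - 0 = 2.5 V
Step 2 — R_th: zero the source — replace V1 by a short circuit (node 2 merges into node 0) — and find the resistance seen between A (node 1) and B (node 0).
Reduce the network between node 1 (A) and node 0 (B) by series/parallel combination:
  Rp1 = R1 ‖ R2 (parallel, both between nodes 0 and 1) = 1/(1/200 + 1/200) = 100 Ω
R_th = 100 Ω

Final answer: V_th = 2.5 V, R_th = 100 Ω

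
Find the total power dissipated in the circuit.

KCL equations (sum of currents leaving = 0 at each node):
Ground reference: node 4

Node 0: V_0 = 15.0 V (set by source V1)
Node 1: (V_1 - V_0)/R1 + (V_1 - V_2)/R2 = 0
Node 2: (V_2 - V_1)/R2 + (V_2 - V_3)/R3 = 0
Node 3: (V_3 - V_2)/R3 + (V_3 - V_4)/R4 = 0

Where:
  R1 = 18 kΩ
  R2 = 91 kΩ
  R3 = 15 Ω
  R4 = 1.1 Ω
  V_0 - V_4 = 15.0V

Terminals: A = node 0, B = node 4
Nodal analysis, taking node 4 as the 0 V reference.
Source V1 fixes V_0 = 15 V.
KCL at each unknown node (sum of currents leaving = 0; resistances in Ω):
  Node 1: (V_1 - 15)/18000 + (V_1 - V_2)/91000 = 0
  Node 2: (V_2 - V_1)/91000 + (V_2 - V_3)/15 = 0
  Node 3: (V_3 - V_2)/15 + (V_3 - 0)/1.1 = 0
Collecting terms (coefficients in siemens):
  0.00006654·V_1 - 0.00001099·V_2 = 0.0008333
  0.06668·V_2 - 0.00001099·V_1 - 0.06667·V_3 = 0
  0.9758·V_3 - 0.06667·V_2 = 0
Solving these 3 simultaneous equations (Gaussian elimination) gives:
  V_1 = 12.52 V, V_2 = 0.002215 V, V_3 = 0.0001514 V
Power in each resistor, P = (ΔV)²/R:
  P_R1 = (15 - 12.52)²/18000 = 0.0003408 W
  P_R2 = (12.52 - 0.002215)²/91000 = 0.001723 W
  P_R3 = (0.002215 - 0.0001514)²/15 = 0.000000284 W
  P_R4 = (0.0001514 - 0)²/1.1 = 0.00000002083 W
P_total = P_R1 + P_R2 + P_R3 + P_R4 = 0.002064 W

Final answer: 0.002064 W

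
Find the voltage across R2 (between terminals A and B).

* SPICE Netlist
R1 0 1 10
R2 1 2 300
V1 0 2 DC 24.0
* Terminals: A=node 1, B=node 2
R1 and R2 are in series across V1 (node 0 → node 1 → node 2), and the output A–B is taken across R2, so this is a voltage divider.
Series current: I = V1/(R1 + R2) = 24/(10 + 300) = 24/310 = 0.07742 A
V_R2 = I × R2 = V1 × R2/(R1 + R2) = 24 × 300/310 = 23.23 V

Final answer: 23.23 V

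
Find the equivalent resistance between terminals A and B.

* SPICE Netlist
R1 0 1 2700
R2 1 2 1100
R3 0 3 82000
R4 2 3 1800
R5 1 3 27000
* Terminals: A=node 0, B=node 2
The network is not a plain series/parallel combination. Inject a 1 A test current into terminal A (node 0) and return it from terminal B (node 2); then R_eq = V_A / (1 A).
Nodal analysis, taking node 2 as the 0 V reference.
Current source I_test pushes 1 A into node 0 and draws it out of node 2.
KCL at each unknown node (sum of currents leaving = 0; resistances in Ω):
  Node 0: (V_0 - V_1)/2700 + (V_0 - V_3)/82000 - 1 = 0
  Node 1: (V_1 - V_0)/2700 + (V_1 - 0)/1100 + (V_1 - V_3)/27000 = 0
  Node 3: (V_3 - V_0)/82000 + (V_3 - V_1)/27000 + (V_3 - 0)/1800 = 0
Collecting terms (coefficients in siemens):
  0.0003826·V_0 - 0.0003704·V_1 - 0.0000122·V_3 = 1
  0.001316·V_1 - 0.0003704·V_0 - 0.00003704·V_3 = 0
  0.0006048·V_3 - 0.0000122·V_0 - 0.00003704·V_1 = 0
Solving these 3 simultaneous equations (Gaussian elimination) gives:
  V_0 = 3603 V, V_1 = 1018 V, V_3 = 135 V
R_eq = V_0 / 1 A = 3603 Ω = 3.603 kΩ

Final answer: 3.603 kΩ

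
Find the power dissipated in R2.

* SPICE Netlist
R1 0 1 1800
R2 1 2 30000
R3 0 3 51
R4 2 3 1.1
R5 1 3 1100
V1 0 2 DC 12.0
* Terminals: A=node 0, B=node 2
Nodal analysis, taking node 2 as the 0 V reference.
Source V1 fixes V_0 = 12 V.
KCL at each unknown node (sum of currents leaving = 0; resistances in Ω):
  Node 1: (V_1 - 12)/1800 + (V_1 - 0)/30000 + (V_1 - V_3)/1100 = 0
  Node 3: (V_3 - 12)/51 + (V_3 - 0)/1.1 + (V_3 - V_1)/1100 = 0
Collecting terms (coefficients in siemens):
  0.001498·V_1 - 0.0009091·V_3 = 0.006667
  0.9296·V_3 - 0.0009091·V_1 = 0.2353
Determinant D = (0.001498)(0.9296) - (-0.0009091)(-0.0009091) = 0.001392
V_1 = [(0.006667)(0.9296) - (-0.0009091)(0.2353)]/D = 4.607 V
V_3 = [(0.001498)(0.2353) - (0.006667)(-0.0009091)]/D = 0.2576 V
I_R2 = (V_1 - V_2)/R2 = (4.607 - 0)/30000 = 0.0001536 A
P_R2 = I_R2² × R2 = (0.0001536)² × 30000 = 0.0007074 W

Final answer: 0.0007074 W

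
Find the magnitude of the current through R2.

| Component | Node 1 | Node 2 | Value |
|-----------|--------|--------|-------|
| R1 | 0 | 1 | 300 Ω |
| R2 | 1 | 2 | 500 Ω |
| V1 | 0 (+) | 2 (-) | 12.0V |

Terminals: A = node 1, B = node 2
Nodal analysis, taking node 2 as the 0 V reference.
Source V1 fixes V_0 = 12 V.
KCL at each unknown node (sum of currents leaving = 0; resistances in Ω):
  Node 1: (V_1 - 12)/300 + (V_1 - 0)/500 = 0
Collecting terms: 0.005333 × V_1 = 0.04  =>  V_1 = 7.5 V
I_R2 = (V_1 - V_2)/R2 = (7.5 - 0)/500 = 0.015 A
|I_R2| = 0.015 A

Final answer: |I_R2| = 0.015 A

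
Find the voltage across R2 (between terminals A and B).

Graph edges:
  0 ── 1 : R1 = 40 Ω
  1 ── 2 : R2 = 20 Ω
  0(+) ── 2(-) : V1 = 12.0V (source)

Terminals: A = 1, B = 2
R1 and R2 are in series across V1 (node 0 → node 1 → node 2), and the output A–B is taken across R2, so this is a voltage divider.
Series current: I = V1/(R1 + R2) = 12/(40 + 20) = 12/60 = 0.2 A
V_R2 = I × R2 = V1 × R2/(R1 + R2) = 12 × 20/60 = 4 V

Final answer: 4 V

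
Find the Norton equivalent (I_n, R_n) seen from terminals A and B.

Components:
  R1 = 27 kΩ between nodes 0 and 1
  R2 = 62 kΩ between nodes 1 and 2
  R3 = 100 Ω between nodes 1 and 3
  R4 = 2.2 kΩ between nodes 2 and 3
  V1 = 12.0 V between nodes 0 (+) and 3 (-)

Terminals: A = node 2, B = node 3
Find the Thévenin equivalent first; then I_n = V_th/R_th and R_n = R_th.
Step 1 — V_th is the open-circuit voltage V_A - V_B (nothing connected across the terminals).
Nodal analysis, taking node 3 as the 0 V reference.
Source V1 fixes V_0 = 12 V.
KCL at each unknown node (sum of currents leaving = 0; resistances in Ω):
  Node 1: (V_1 - 12)/27000 + (V_1 - V_2)/62000 + (V_1 - 0)/100 = 0
  Node 2: (V_2 - V_1)/62000 + (V_2 - 0)/2200 = 0
Collecting terms (coefficients in siemens):
  0.01005·V_1 - 0.00001613·V_2 = 0.0004444
  0.0004707·V_2 - 0.00001613·V_1 = 0
Determinant D = (0.01005)(0.0004707) - (-0.00001613)(-0.00001613) = 0.000004732
V_1 = [(0.0004444)(0.0004707) - (-0.00001613)(0)]/D = 0.04421 V
V_2 = [(0.01005)(0) - (0.0004444)(-0.00001613)]/D = 0.001515 V
V_th = V_2 - V_3 = 0.001515 - 0 = 0.001515 V
Step 2 — R_th: zero the source — replace V1 by a short circuit (node 3 merges into node 0) — and find the resistance seen between A (node 2) and B (node 0).
Reduce the network between node 2 (A) and node 0 (B) by series/parallel combination:
  Rp1 = R1 ‖ R3 (parallel, both between nodes 0 and 1) = 1/(1/27000 + 1/100) = 99.63 Ω
  Rs1 = R2 + Rp1 (series, joined only at node 1) = 62000 + 99.63 = 62100 Ω
  Rp2 = R4 ‖ Rs1 (parallel, both between nodes 0 and 2) = 1/(1/2200 + 1/62100) = 2125 Ω
R_th = 2.125 kΩ
I_n = V_th/R_th = 0.001515/2125 = 0.0000007131 A, and R_n = R_th = 2.125 kΩ

Final answer: I_n = 7.131e-07 A, R_n = 2.125 kΩ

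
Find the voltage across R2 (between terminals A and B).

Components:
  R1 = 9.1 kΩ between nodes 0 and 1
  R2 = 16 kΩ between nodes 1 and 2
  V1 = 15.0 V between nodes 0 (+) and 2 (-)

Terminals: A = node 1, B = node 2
R1 and R2 are in series across V1 (node 0 → node 1 → node 2), and the output A–B is taken across R2, so this is a voltage divider.
Series current: I = V1/(R1 + R2) = 15/(9100 + 16000) = 15/25100 = 0.0005976 A
V_R2 = I × R2 = V1 × R2/(R1 + R2) = 15 × 16000/25100 = 9.562 V

Final answer: 9.562 V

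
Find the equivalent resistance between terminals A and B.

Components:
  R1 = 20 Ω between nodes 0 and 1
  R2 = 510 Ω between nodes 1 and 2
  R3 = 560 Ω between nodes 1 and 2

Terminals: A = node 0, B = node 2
Reduce the network between node 0 (A) and node 2 (B) by series/parallel combination:
  Rp1 = R2 ‖ R3 (parallel, both between nodes 1 and 2) = 1/(1/510 + 1/560) = 266.9 Ω
  Rs1 = R1 + Rp1 (series, joined only at node 1) = 20 + 266.9 = 286.9 Ω
R_eq = 286.9 Ω

Final answer: 286.9 Ω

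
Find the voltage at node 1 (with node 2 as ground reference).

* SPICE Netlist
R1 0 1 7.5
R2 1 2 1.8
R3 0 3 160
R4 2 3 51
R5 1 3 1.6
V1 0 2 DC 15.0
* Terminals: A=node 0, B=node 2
Nodal analysis, taking node 2 as the 0 V reference.
Source V1 fixes V_0 = 15 V.
KCL at each unknown node (sum of currents leaving = 0; resistances in Ω):
  Node 1: (V_1 - 15)/7.5 + (V_1 - 0)/1.8 + (V_1 - V_3)/1.6 = 0
  Node 3: (V_3 - 15)/160 + (V_3 - 0)/51 + (V_3 - V_1)/1.6 = 0
Collecting terms (coefficients in siemens):
  1.314·V_1 - 0.625·V_3 = 2
  0.6509·V_3 - 0.625·V_1 = 0.09375
Determinant D = (1.314)(0.6509) - (-0.625)(-0.625) = 0.4645
V_1 = [(2)(0.6509) - (-0.625)(0.09375)]/D = 2.928 V
V_3 = [(1.314)(0.09375) - (2)(-0.625)]/D = 2.956 V
The requested potential is V_1 = 2.928 V.

Final answer: V_1 = 2.928 V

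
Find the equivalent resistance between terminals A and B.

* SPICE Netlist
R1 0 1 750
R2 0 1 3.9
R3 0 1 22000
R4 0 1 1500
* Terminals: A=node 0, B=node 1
Reduce the network between node 0 (A) and node 1 (B) by series/parallel combination:
  Rp1 = R1 ‖ R2 ‖ R3 ‖ R4 (parallel, all between nodes 0 and 1) = 1/(1/750 + 1/3.9 + 1/22000 + 1/1500) = 3.869 Ω
R_eq = 3.869 Ω

Final answer: 3.869 Ω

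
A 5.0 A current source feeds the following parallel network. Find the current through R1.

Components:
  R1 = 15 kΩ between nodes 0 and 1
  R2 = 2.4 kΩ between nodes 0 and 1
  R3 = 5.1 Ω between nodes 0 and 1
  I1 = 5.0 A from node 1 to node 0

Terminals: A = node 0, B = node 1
All resistors sit directly between nodes 0 and 1, so they are in parallel and share one voltage V; the full source current 5 A splits among them.
1/R_par = 1/15000 + 1/2400 + 1/5.1 = 0.1966 S  =>  R_par = 5.087 Ω
V = I × R_par = 5 × 5.087 = 25.44 V
I_R1 = V/R1 = 25.44/15000 = 0.001696 A

Final answer: 0.001696 A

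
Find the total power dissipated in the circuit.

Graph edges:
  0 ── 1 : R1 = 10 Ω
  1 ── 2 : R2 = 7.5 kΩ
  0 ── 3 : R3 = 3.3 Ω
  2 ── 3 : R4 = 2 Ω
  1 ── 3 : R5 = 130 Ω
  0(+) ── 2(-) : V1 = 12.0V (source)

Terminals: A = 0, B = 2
Nodal analysis, taking node 2 as the 0 V reference.
Source V1 fixes V_0 = 12 V.
KCL at each unknown node (sum of currents leaving = 0; resistances in Ω):
  Node 1: (V_1 - 12)/10 + (V_1 - 0)/7500 + (V_1 - V_3)/130 = 0
  Node 3: (V_3 - 12)/3.3 + (V_3 - 0)/2 + (V_3 - V_1)/130 = 0
Collecting terms (coefficients in siemens):
  0.1078·V_1 - 0.007692·V_3 = 1.2
  0.8107·V_3 - 0.007692·V_1 = 3.636
Determinant D = (0.1078)(0.8107) - (-0.007692)(-0.007692) = 0.08736
V_1 = [(1.2)(0.8107) - (-0.007692)(3.636)]/D = 11.46 V
V_3 = [(0.1078)(3.636) - (1.2)(-0.007692)]/D = 4.594 V
Power in each resistor, P = (ΔV)²/R:
  P_R1 = (12 - 11.46)²/10 = 0.0295 W
  P_R2 = (11.46 - 0)²/7500 = 0.0175 W
  P_R3 = (12 - 4.594)²/3.3 = 16.62 W
  P_R4 = (0 - 4.594)²/2 = 10.55 W
  P_R5 = (11.46 - 4.594)²/130 = 0.3623 W
P_total = P_R1 + P_R2 + P_R3 + P_R4 + P_R5 = 27.58 W

Final answer: 27.58 W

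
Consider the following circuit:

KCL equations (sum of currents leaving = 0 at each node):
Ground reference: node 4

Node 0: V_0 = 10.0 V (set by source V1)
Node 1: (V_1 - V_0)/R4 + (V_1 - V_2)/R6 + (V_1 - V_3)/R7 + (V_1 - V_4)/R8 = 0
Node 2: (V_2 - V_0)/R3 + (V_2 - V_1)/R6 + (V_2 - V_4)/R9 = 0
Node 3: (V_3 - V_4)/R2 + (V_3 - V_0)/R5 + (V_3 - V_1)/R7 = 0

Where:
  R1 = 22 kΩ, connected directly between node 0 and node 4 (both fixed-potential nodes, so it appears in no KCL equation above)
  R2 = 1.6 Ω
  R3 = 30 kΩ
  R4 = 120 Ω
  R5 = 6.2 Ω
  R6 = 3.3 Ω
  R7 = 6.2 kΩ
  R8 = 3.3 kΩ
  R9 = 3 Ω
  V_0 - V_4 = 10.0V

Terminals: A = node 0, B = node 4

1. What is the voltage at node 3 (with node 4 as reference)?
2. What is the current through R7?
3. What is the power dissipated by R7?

Nodal analysis, taking node 4 as the 0 V reference.
Source V1 fixes V_0 = 10 V.
KCL at each unknown node (sum of currents leaving = 0; resistances in Ω):
  Node 1: (V_1 - 10)/120 + (V_1 - V_2)/3.3 + (V_1 - V_3)/6200 + (V_1 - 0)/3300 = 0
  Node 2: (V_2 - 10)/30000 + (V_2 - V_1)/3.3 + (V_2 - 0)/3 = 0
  Node 3: (V_3 - 0)/1.6 + (V_3 - 10)/6.2 + (V_3 - V_1)/6200 = 0
Collecting terms (coefficients in siemens):
  0.3118·V_1 - 0.303·V_2 - 0.0001613·V_3 = 0.08333
  0.6364·V_2 - 0.303·V_1 = 0.0003333
  0.7865·V_3 - 0.0001613·V_1 = 1.613
Solving these 3 simultaneous equations (Gaussian elimination) gives:
  V_1 = 0.5003 V, V_2 = 0.2388 V, V_3 = 2.051 V
Part 1:
  Read off the nodal solution: V_3 = 2.051 V
Part 2:
  I_R7 = (V_1 - V_3)/R7 = (0.5003 - 2.051)/6200 = -0.0002501 A
  Magnitude: I_R7 = 0.0002501 A
Part 3:
  I_R7 = (V_1 - V_3)/R7 = (0.5003 - 2.051)/6200 = -0.0002501 A
  P_R7 = I_R7² × R7 = (-0.0002501)² × 6200 = 0.0003878 W

Final answers:
1. V_3 = 2.051 V
2. I_R7 = 0.0002501 A
3. P_R7 = 0.0003878 W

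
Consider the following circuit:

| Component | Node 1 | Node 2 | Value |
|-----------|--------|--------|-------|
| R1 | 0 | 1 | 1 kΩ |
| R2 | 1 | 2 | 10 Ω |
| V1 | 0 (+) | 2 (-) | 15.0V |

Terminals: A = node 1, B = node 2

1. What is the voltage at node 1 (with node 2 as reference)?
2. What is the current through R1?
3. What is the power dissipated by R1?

Nodal analysis, taking node 2 as the 0 V reference.
Source V1 fixes V_0 = 15 V.
KCL at each unknown node (sum of currents leaving = 0; resistances in Ω):
  Node 1: (V_1 - 15)/1000 + (V_1 - 0)/10 = 0
Collecting terms: 0.101 × V_1 = 0.015  =>  V_1 = 0.1485 V
Part 1:
  Read off the nodal solution: V_1 = 0.1485 V
Part 2:
  I_R1 = (V_0 - V_1)/R1 = (15 - 0.1485)/1000 = 0.01485 A
  Magnitude: I_R1 = 0.01485 A
Part 3:
  I_R1 = (V_0 - V_1)/R1 = (15 - 0.1485)/1000 = 0.01485 A
  P_R1 = I_R1² × R1 = (0.01485)² × 1000 = 0.2206 W

Final answers:
1. V_1 = 0.1485 V
2. I_R1 = 0.01485 A
3. P_R1 = 0.2206 W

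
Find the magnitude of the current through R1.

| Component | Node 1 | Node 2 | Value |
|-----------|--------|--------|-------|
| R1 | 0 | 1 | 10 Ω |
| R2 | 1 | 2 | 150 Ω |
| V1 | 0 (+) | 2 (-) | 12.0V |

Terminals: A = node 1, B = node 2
Nodal analysis, taking node 2 as the 0 V reference.
Source V1 fixes V_0 = 12 V.
KCL at each unknown node (sum of currents leaving = 0; resistances in Ω):
  Node 1: (V_1 - 12)/10 + (V_1 - 0)/150 = 0
Collecting terms: 0.1067 × V_1 = 1.2  =>  V_1 = 11.25 V
I_R1 = (V_0 - V_1)/R1 = (12 - 11.25)/10 = 0.075 A
|I_R1| = 0.075 A

Final answer: |I_R1| = 0.075 A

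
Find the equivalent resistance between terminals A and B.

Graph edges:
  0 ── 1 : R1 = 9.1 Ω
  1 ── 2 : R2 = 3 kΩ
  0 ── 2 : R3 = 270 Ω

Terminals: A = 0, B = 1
Reduce the network between node 0 (A) and node 1 (B) by series/parallel combination:
  Rs1 = R3 + R2 (series, joined only at node 2) = 270 + 3000 = 3270 Ω
  Rp1 = R1 ‖ Rs1 (parallel, both between nodes 0 and 1) = 1/(1/9.1 + 1/3270) = 9.075 Ω
R_eq = 9.075 Ω

Final answer: 9.075 Ω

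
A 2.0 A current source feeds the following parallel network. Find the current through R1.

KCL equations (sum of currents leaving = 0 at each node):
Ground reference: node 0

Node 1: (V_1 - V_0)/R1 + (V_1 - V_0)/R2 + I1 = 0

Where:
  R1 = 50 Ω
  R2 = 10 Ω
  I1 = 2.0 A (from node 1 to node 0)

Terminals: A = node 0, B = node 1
All resistors sit directly between nodes 0 and 1, so they are in parallel and share one voltage V; the full source current 2 A splits among them.
1/R_par = 1/50 + 1/10 = 0.12 S  =>  R_par = 8.333 Ω
V = I × R_par = 2 × 8.333 = 16.67 V
I_R1 = V/R1 = 16.67/50 = 0.3333 A

Final answer: 0.3333 A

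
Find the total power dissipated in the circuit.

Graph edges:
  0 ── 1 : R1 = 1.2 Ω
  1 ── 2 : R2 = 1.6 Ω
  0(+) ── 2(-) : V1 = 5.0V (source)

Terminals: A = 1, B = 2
Nodal analysis, taking node 2 as the 0 V reference.
Source V1 fixes V_0 = 5 V.
KCL at each unknown node (sum of currents leaving = 0; resistances in Ω):
  Node 1: (V_1 - 5)/1.2 + (V_1 - 0)/1.6 = 0
Collecting terms: 1.458 × V_1 = 4.167  =>  V_1 = 2.857 V
Power in each resistor, P = (ΔV)²/R:
  P_R1 = (5 - 2.857)²/1.2 = 3.827 W
  P_R2 = (2.857 - 0)²/1.6 = 5.102 W
P_total = P_R1 + P_R2 = 8.929 W

Final answer: 8.929 W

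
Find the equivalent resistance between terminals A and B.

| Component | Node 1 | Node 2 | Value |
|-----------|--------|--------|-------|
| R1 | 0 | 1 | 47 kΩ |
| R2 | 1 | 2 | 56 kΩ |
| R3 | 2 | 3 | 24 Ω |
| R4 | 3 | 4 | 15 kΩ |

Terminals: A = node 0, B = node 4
Reduce the network between node 0 (A) and node 4 (B) by series/parallel combination:
  Rs1 = R1 + R2 (series, joined only at node 1) = 47000 + 56000 = 103000 Ω
  Rs2 = R3 + Rs1 (series, joined only at node 2) = 24 + 103000 = 103000 Ω
  Rs3 = R4 + Rs2 (series, joined only at node 3) = 15000 + 103000 = 118000 Ω
R_eq = 118 kΩ

Final answer: 118 kΩ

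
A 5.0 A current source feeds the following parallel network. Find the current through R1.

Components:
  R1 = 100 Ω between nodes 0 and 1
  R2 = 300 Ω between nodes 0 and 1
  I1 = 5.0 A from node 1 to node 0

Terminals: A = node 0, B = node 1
All resistors sit directly between nodes 0 and 1, so they are in parallel and share one voltage V; the full source current 5 A splits among them.
1/R_par = 1/100 + 1/300 = 0.01333 S  =>  R_par = 75 Ω
V = I × R_par = 5 × 75 = 375 V
I_R1 = V/R1 = 375/100 = 3.75 A

Final answer: 3.75 A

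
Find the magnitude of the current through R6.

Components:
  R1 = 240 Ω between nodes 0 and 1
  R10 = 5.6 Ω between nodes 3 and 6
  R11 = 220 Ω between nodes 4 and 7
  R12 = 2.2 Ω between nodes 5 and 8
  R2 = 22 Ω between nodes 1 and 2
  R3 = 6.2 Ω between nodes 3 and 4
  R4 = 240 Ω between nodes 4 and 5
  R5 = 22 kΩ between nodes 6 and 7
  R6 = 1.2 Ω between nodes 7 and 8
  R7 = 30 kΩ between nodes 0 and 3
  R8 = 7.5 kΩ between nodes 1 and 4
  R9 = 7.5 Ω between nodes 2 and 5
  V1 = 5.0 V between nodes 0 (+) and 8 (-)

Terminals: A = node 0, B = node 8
Nodal analysis, taking node 8 as the 0 V reference.
Source V1 fixes V_0 = 5 V.
KCL at each unknown node (sum of currents leaving = 0; resistances in Ω):
  Node 1: (V_1 - 5)/240 + (V_1 - V_2)/22 + (V_1 - V_4)/7500 = 0
  Node 2: (V_2 - V_1)/22 + (V_2 - V_5)/7.5 = 0
  Node 3: (V_3 - V_4)/6.2 + (V_3 - 5)/30000 + (V_3 - V_6)/5.6 = 0
  Node 4: (V_4 - V_3)/6.2 + (V_4 - V_5)/240 + (V_4 - V_1)/7500 + (V_4 - V_7)/220 = 0
  Node 5: (V_5 - V_4)/240 + (V_5 - V_2)/7.5 + (V_5 - 0)/2.2 = 0
  Node 6: (V_6 - V_7)/22000 + (V_6 - V_3)/5.6 = 0
  Node 7: (V_7 - V_6)/22000 + (V_7 - 0)/1.2 + (V_7 - V_4)/220 = 0
Collecting terms (coefficients in siemens):
  0.04975·V_1 - 0.04545·V_2 - 0.0001333·V_4 = 0.02083
  0.1788·V_2 - 0.04545·V_1 - 0.1333·V_5 = 0
  0.3399·V_3 - 0.1613·V_4 - 0.1786·V_6 = 0.0001667
  0.1701·V_4 - 0.0001333·V_1 - 0.1613·V_3 - 0.004167·V_5 - 0.004545·V_7 = 0
  0.592·V_5 - 0.1333·V_2 - 0.004167·V_4 = 0
  0.1786·V_6 - 0.1786·V_3 - 0.00004545·V_7 = 0
  0.8379·V_7 - 0.004545·V_4 - 0.00004545·V_6 = 0
Solving these 7 simultaneous equations (Gaussian elimination) gives:
  V_1 = 0.5814 V, V_2 = 0.1779 V, V_3 = 0.04736 V, V_4 = 0.04635 V
  V_5 = 0.0404 V, V_6 = 0.04735 V, V_7 = 0.000254 V
I_R6 = (V_7 - V_8)/R6 = (0.000254 - 0)/1.2 = 0.0002117 A
|I_R6| = 0.0002117 A

Final answer: |I_R6| = 0.0002117 A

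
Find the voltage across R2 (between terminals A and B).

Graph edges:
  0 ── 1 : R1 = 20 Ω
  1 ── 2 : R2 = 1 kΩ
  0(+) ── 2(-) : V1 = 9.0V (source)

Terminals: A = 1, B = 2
R1 and R2 are in series across V1 (node 0 → node 1 → node 2), and the output A–B is taken across R2, so this is a voltage divider.
Series current: I = V1/(R1 + R2) = 9/(20 + 1000) = 9/1020 = 0.008824 A
V_R2 = I × R2 = V1 × R2/(R1 + R2) = 9 × 1000/1020 = 8.824 V

Final answer: 8.824 V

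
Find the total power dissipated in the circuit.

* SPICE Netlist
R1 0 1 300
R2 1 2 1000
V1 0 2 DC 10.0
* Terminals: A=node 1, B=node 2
Nodal analysis, taking node 2 as the 0 V reference.
Source V1 fixes V_0 = 10 V.
KCL at each unknown node (sum of currents leaving = 0; resistances in Ω):
  Node 1: (V_1 - 10)/300 + (V_1 - 0)/1000 = 0
Collecting terms: 0.004333 × V_1 = 0.03333  =>  V_1 = 7.692 V
Power in each resistor, P = (ΔV)²/R:
  P_R1 = (10 - 7.692)²/300 = 0.01775 W
  P_R2 = (7.692 - 0)²/1000 = 0.05917 W
P_total = P_R1 + P_R2 = 0.07692 W

Final answer: 0.07692 W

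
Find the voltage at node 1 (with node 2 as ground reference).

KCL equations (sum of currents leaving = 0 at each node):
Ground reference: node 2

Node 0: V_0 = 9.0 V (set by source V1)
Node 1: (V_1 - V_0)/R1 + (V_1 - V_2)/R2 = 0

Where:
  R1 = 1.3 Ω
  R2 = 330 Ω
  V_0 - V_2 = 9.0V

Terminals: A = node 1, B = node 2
Nodal analysis, taking node 2 as the 0 V reference.
Source V1 fixes V_0 = 9 V.
KCL at each unknown node (sum of currents leaving = 0; resistances in Ω):
  Node 1: (V_1 - 9)/1.3 + (V_1 - 0)/330 = 0
Collecting terms: 0.7723 × V_1 = 6.923  =>  V_1 = 8.965 V
The requested potential is V_1 = 8.965 V.

Final answer: V_1 = 8.965 V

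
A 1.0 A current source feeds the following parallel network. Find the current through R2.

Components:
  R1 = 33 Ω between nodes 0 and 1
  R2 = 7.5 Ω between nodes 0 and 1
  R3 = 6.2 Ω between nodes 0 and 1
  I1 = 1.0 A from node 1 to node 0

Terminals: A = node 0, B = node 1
All resistors sit directly between nodes 0 and 1, so they are in parallel and share one voltage V; the full source current 1 A splits among them.
1/R_par = 1/33 + 1/7.5 + 1/6.2 = 0.3249 S  =>  R_par = 3.078 Ω
V = I × R_par = 1 × 3.078 = 3.078 V
I_R2 = V/R2 = 3.078/7.5 = 0.4103 A

Final answer: 0.4103 A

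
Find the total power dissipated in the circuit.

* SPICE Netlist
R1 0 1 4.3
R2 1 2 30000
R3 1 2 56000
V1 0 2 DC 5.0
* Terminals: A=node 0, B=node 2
Nodal analysis, taking node 2 as the 0 V reference.
Source V1 fixes V_0 = 5 V.
KCL at each unknown node (sum of currents leaving = 0; resistances in Ω):
  Node 1: (V_1 - 5)/4.3 + (V_1 - 0)/30000 + (V_1 - 0)/56000 = 0
Collecting terms: 0.2326 × V_1 = 1.163  =>  V_1 = 4.999 V
Power in each resistor, P = (ΔV)²/R:
  P_R1 = (5 - 4.999)²/4.3 = 0.0000002816 W
  P_R2 = (4.999 - 0)²/30000 = 0.000833 W
  P_R3 = (4.999 - 0)²/56000 = 0.0004462 W
P_total = P_R1 + P_R2 + P_R3 = 0.001279 W

Final answer: 0.001279 W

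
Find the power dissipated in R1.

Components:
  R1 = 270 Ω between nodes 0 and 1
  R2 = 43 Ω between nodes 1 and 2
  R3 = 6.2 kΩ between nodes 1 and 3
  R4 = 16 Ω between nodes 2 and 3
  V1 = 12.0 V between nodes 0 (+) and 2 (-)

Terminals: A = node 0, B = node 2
Nodal analysis, taking node 2 as the 0 V reference.
Source V1 fixes V_0 = 12 V.
KCL at each unknown node (sum of currents leaving = 0; resistances in Ω):
  Node 1: (V_1 - 12)/270 + (V_1 - 0)/43 + (V_1 - V_3)/6200 = 0
  Node 3: (V_3 - V_1)/6200 + (V_3 - 0)/16 = 0
Collecting terms (coefficients in siemens):
  0.02712·V_1 - 0.0001613·V_3 = 0.04444
  0.06266·V_3 - 0.0001613·V_1 = 0
Determinant D = (0.02712)(0.06266) - (-0.0001613)(-0.0001613) = 0.001699
V_1 = [(0.04444)(0.06266) - (-0.0001613)(0)]/D = 1.639 V
V_3 = [(0.02712)(0) - (0.04444)(-0.0001613)]/D = 0.004218 V
I_R1 = (V_0 - V_1)/R1 = (12 - 1.639)/270 = 0.03837 A
P_R1 = I_R1² × R1 = (0.03837)² × 270 = 0.3976 W

Final answer: 0.3976 W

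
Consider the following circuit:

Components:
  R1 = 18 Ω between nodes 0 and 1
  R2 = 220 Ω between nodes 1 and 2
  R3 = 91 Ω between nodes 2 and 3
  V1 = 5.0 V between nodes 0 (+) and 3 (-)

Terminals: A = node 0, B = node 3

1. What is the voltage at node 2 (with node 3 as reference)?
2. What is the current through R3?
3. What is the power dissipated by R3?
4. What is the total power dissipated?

Nodal analysis, taking node 3 as the 0 V reference.
Source V1 fixes V_0 = 5 V.
KCL at each unknown node (sum of currents leaving = 0; resistances in Ω):
  Node 1: (V_1 - 5)/18 + (V_1 - V_2)/220 = 0
  Node 2: (V_2 - V_1)/220 + (V_2 - 0)/91 = 0
Collecting terms (coefficients in siemens):
  0.0601·V_1 - 0.004545·V_2 = 0.2778
  0.01553·V_2 - 0.004545·V_1 = 0
Determinant D = (0.0601)(0.01553) - (-0.004545)(-0.004545) = 0.000913
V_1 = [(0.2778)(0.01553) - (-0.004545)(0)]/D = 4.726 V
V_2 = [(0.0601)(0) - (0.2778)(-0.004545)]/D = 1.383 V
Part 1:
  Read off the nodal solution: V_2 = 1.383 V
Part 2:
  I_R3 = (V_2 - V_3)/R3 = (1.383 - 0)/91 = 0.0152 A
  Magnitude: I_R3 = 0.0152 A
Part 3:
  I_R3 = (V_2 - V_3)/R3 = (1.383 - 0)/91 = 0.0152 A
  P_R3 = I_R3² × R3 = (0.0152)² × 91 = 0.02102 W
Part 4:
  Power in each resistor, P = (ΔV)²/R:
    P_R1 = (5 - 4.726)²/18 = 0.004157 W
    P_R2 = (4.726 - 1.383)²/220 = 0.05081 W
    P_R3 = (1.383 - 0)²/91 = 0.02102 W
  P_total = P_R1 + P_R2 + P_R3 = 0.07599 W

Final answers:
1. V_2 = 1.383 V
2. I_R3 = 0.0152 A
3. P_R3 = 0.02102 W
4. P_total = 0.07599 W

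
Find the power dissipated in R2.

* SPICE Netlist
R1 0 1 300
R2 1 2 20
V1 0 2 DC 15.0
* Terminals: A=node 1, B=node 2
Nodal analysis, taking node 2 as the 0 V reference.
Source V1 fixes V_0 = 15 V.
KCL at each unknown node (sum of currents leaving = 0; resistances in Ω):
  Node 1: (V_1 - 15)/300 + (V_1 - 0)/20 = 0
Collecting terms: 0.05333 × V_1 = 0.05  =>  V_1 = 0.9375 V
I_R2 = (V_1 - V_2)/R2 = (0.9375 - 0)/20 = 0.04688 A
P_R2 = I_R2² × R2 = (0.04688)² × 20 = 0.04395 W

Final answer: 0.04395 W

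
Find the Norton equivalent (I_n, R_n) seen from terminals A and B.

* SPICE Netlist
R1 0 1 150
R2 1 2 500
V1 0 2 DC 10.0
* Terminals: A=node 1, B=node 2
Find the Thévenin equivalent first; then I_n = V_th/R_th and R_n = R_th.
Step 1 — V_th is the open-circuit voltage V_A - V_B (nothing connected across the terminals).
Nodal analysis, taking node 2 as the 0 V reference.
Source V1 fixes V_0 = 10 V.
KCL at each unknown node (sum of currents leaving = 0; resistances in Ω):
  Node 1: (V_1 - 10)/150 + (V_1 - 0)/500 = 0
Collecting terms: 0.008667 × V_1 = 0.06667  =>  V_1 = 7.692 V
V_th = V_1 - V_2 = 7.692 - 0 = 7.692 V
Step 2 — R_th: zero the source — replace V1 by a short circuit (node 2 merges into node 0) — and find the resistance seen between A (node 1) and B (node 0).
Reduce the network between node 1 (A) and node 0 (B) by series/parallel combination:
  Rp1 = R1 ‖ R2 (parallel, both between nodes 0 and 1) = 1/(1/150 + 1/500) = 115.4 Ω
R_th = 115.4 Ω
I_n = V_th/R_th = 7.692/115.4 = 0.06667 A, and R_n = R_th = 115.4 Ω

Final answer: I_n = 0.06667 A, R_n = 115.4 Ω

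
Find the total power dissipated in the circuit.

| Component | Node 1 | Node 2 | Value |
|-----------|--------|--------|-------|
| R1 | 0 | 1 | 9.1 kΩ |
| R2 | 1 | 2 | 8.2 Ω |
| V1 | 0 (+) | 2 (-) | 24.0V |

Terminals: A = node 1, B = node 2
Nodal analysis, taking node 2 as the 0 V reference.
Source V1 fixes V_0 = 24 V.
KCL at each unknown node (sum of currents leaving = 0; resistances in Ω):
  Node 1: (V_1 - 24)/9100 + (V_1 - 0)/8.2 = 0
Collecting terms: 0.1221 × V_1 = 0.002637  =>  V_1 = 0.02161 V
Power in each resistor, P = (ΔV)²/R:
  P_R1 = (24 - 0.02161)²/9100 = 0.06318 W
  P_R2 = (0.02161 - 0)²/8.2 = 0.00005693 W
P_total = P_R1 + P_R2 = 0.06324 W

Final answer: 0.06324 W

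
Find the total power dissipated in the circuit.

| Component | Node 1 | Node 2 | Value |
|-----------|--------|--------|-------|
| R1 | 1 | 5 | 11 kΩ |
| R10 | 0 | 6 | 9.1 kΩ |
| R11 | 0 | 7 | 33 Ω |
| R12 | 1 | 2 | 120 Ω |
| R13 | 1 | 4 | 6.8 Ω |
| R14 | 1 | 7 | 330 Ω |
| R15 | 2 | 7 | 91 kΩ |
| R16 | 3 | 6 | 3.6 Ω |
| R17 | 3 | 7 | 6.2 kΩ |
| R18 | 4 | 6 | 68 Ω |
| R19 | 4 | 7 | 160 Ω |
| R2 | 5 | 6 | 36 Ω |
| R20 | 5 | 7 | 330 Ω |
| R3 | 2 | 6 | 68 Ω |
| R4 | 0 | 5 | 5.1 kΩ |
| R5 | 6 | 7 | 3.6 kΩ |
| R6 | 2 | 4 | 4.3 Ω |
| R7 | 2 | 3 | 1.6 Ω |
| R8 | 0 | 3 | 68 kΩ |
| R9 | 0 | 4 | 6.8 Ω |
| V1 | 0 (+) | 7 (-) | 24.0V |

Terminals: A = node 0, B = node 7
Nodal analysis, taking node 7 as the 0 V reference.
Source V1 fixes V_0 = 24 V.
KCL at each unknown node (sum of currents leaving = 0; resistances in Ω):
  Node 1: (V_1 - V_5)/11000 + (V_1 - V_2)/120 + (V_1 - V_4)/6.8 + (V_1 - 0)/330 = 0
  Node 2: (V_2 - V_6)/68 + (V_2 - V_4)/4.3 + (V_2 - V_3)/1.6 + (V_2 - V_1)/120 + (V_2 - 0)/91000 = 0
  Node 3: (V_3 - V_2)/1.6 + (V_3 - 24)/68000 + (V_3 - V_6)/3.6 + (V_3 - 0)/6200 = 0
  Node 4: (V_4 - V_2)/4.3 + (V_4 - 24)/6.8 + (V_4 - V_1)/6.8 + (V_4 - V_6)/68 + (V_4 - 0)/160 = 0
  Node 5: (V_5 - V_1)/11000 + (V_5 - V_6)/36 + (V_5 - 24)/5100 + (V_5 - 0)/330 = 0
  Node 6: (V_6 - V_5)/36 + (V_6 - V_2)/68 + (V_6 - 0)/3600 + (V_6 - 24)/9100 + (V_6 - V_3)/3.6 + (V_6 - V_4)/68 = 0
Collecting terms (coefficients in siemens):
  0.1585·V_1 - 0.008333·V_2 - 0.1471·V_4 - 0.00009091·V_5 = 0
  0.8806·V_2 - 0.008333·V_1 - 0.625·V_3 - 0.2326·V_4 - 0.01471·V_6 = 0
  0.903·V_3 - 0.625·V_2 - 0.2778·V_6 = 0.0003529
  0.5476·V_4 - 0.1471·V_1 - 0.2326·V_2 - 0.01471·V_6 = 3.529
  0.0311·V_5 - 0.00009091·V_1 - 0.02778·V_6 = 0.004706
  0.3354·V_6 - 0.01471·V_2 - 0.2778·V_3 - 0.01471·V_4 - 0.02778·V_5 = 0.002637
Solving these 6 simultaneous equations (Gaussian elimination) gives:
  V_1 = 21.71 V, V_2 = 21.89 V, V_3 = 21.8 V, V_4 = 22.15 V
  V_5 = 19.52 V, V_6 = 21.61 V
Power in each resistor, P = (ΔV)²/R:
  P_R1 = (21.71 - 19.52)²/11000 = 0.000436 W
  P_R2 = (19.52 - 21.61)²/36 = 0.1214 W
  P_R3 = (21.89 - 21.61)²/68 = 0.001114 W
  P_R4 = (24 - 19.52)²/5100 = 0.003932 W
  P_R5 = (21.61 - 0)²/3600 = 0.1298 W
  P_R6 = (21.89 - 22.15)²/4.3 = 0.01605 W
  P_R7 = (21.89 - 21.8)²/1.6 = 0.004901 W
  P_R8 = (24 - 21.8)²/68000 = 0.00007122 W
  P_R9 = (24 - 22.15)²/6.8 = 0.503 W
  P_R10 = (24 - 21.61)²/9100 = 0.0006264 W
  P_R11 = (24 - 0)²/33 = 17.45 W
  P_R12 = (21.71 - 21.89)²/120 = 0.0002583 W
  P_R13 = (21.71 - 22.15)²/6.8 = 0.02831 W
  P_R14 = (21.71 - 0)²/330 = 1.428 W
  P_R15 = (21.89 - 0)²/91000 = 0.005265 W
  P_R16 = (21.8 - 21.61)²/3.6 = 0.009683 W
  P_R17 = (21.8 - 0)²/6200 = 0.07665 W
  P_R18 = (22.15 - 21.61)²/68 = 0.004256 W
  P_R19 = (22.15 - 0)²/160 = 3.067 W
  P_R20 = (19.52 - 0)²/330 = 1.155 W
P_total = P_R1 + P_R2 + P_R3 + P_R4 + P_R5 + P_R6 + P_R7 + P_R8 + P_R9 + P_R10 + P_R11 + P_R12 + P_R13 + P_R14 + P_R15 + P_R16 + P_R17 + P_R18 + P_R19 + P_R20 = 24.01 W

Final answer: 24.01 W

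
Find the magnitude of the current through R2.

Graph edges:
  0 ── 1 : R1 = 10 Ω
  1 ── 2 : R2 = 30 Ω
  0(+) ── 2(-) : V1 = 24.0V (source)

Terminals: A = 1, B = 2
Nodal analysis, taking node 2 as the 0 V reference.
Source V1 fixes V_0 = 24 V.
KCL at each unknown node (sum of currents leaving = 0; resistances in Ω):
  Node 1: (V_1 - 24)/10 + (V_1 - 0)/30 = 0
Collecting terms: 0.1333 × V_1 = 2.4  =>  V_1 = 18 V
I_R2 = (V_1 - V_2)/R2 = (18 - 0)/30 = 0.6 A
|I_R2| = 0.6 A

Final answer: |I_R2| = 0.6 A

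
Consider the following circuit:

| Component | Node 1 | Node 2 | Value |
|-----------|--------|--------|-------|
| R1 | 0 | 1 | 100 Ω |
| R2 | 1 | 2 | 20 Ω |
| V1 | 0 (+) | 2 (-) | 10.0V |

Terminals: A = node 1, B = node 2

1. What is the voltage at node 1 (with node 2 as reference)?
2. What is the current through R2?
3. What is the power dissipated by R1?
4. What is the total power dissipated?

Nodal analysis, taking node 2 as the 0 V reference.
Source V1 fixes V_0 = 10 V.
KCL at each unknown node (sum of currents leaving = 0; resistances in Ω):
  Node 1: (V_1 - 10)/100 + (V_1 - 0)/20 = 0
Collecting terms: 0.06 × V_1 = 0.1  =>  V_1 = 1.667 V
Part 1:
  Read off the nodal solution: V_1 = 1.667 V
Part 2:
  I_R2 = (V_1 - V_2)/R2 = (1.667 - 0)/20 = 0.08333 A
  Magnitude: I_R2 = 0.08333 A
Part 3:
  I_R1 = (V_0 - V_1)/R1 = (10 - 1.667)/100 = 0.08333 A
  P_R1 = I_R1² × R1 = (0.08333)² × 100 = 0.6944 W
Part 4:
  Power in each resistor, P = (ΔV)²/R:
    P_R1 = (10 - 1.667)²/100 = 0.6944 W
    P_R2 = (1.667 - 0)²/20 = 0.1389 W
  P_total = P_R1 + P_R2 = 0.8333 W

Final answers:
1. V_1 = 1.667 V
2. I_R2 = 0.08333 A
3. P_R1 = 0.6944 W
4. P_total = 0.8333 W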